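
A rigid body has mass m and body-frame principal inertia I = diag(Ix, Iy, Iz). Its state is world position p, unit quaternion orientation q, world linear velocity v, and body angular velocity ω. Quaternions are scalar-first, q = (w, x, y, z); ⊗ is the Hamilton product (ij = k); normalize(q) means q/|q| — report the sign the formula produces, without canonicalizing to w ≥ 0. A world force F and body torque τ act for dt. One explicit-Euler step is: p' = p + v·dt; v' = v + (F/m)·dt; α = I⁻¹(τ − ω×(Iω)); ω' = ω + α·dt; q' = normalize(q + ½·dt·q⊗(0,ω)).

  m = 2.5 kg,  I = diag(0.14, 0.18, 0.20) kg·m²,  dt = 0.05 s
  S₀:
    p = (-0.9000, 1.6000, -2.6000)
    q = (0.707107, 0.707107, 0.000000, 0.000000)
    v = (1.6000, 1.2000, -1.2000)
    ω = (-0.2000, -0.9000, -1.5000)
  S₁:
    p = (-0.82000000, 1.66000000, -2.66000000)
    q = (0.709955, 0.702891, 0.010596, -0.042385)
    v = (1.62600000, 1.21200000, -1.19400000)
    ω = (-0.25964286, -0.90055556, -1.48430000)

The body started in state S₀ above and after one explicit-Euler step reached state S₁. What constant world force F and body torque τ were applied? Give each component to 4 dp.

F = (1.3000, 0.6000, 0.3000)
τ = (-0.1400, -0.0200, 0.0700)

rate change Δω = (-0.05964286, -0.00055556, 0.01570000)
ω₀×(Iω₀) = (0.0270, -0.0180, 0.0072)
applied torque τ = (-0.1400, -0.0200, 0.0700)
v₁ − v₀ = (0.02600000, 0.01200000, 0.00600000)
applied force F = (1.3000, 0.6000, 0.3000)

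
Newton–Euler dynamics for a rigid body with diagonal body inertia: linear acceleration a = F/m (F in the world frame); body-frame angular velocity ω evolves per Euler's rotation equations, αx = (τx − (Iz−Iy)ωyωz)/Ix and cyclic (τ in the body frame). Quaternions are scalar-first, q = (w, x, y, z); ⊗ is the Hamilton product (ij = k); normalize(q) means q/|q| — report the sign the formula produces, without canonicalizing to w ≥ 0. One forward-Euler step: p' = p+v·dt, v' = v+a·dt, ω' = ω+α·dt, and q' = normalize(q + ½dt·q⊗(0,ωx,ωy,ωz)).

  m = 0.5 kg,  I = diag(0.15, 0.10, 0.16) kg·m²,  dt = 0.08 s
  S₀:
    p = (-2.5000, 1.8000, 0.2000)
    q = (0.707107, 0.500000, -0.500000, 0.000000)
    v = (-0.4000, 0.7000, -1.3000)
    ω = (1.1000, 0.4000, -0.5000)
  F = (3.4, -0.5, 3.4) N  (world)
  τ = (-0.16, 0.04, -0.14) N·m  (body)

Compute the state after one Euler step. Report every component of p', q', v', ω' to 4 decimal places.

p' = (-2.5320, 1.8560, 0.0960)
q' = (0.6922, 0.5404, -0.4781, 0.0158)
v' = (0.1440, 0.6200, -0.7560)
ω' = (1.0211, 0.4276, -0.5590)

α = I⁻¹(τ − ω×Iω) = (-0.9867, 0.3450, -0.7375)
new body rate ω' = (1.0211, 0.4276, -0.5590)
q⊗(0,ω) = (-0.3500000, 1.0278177, 0.5328428, 0.3964465)
updated quaternion q' = (0.6922, 0.5404, -0.4781, 0.0158)
a = (6.8000, -1.0000, 6.8000)
p + v·dt = (-2.5320, 1.8560, 0.0960)
v' = v + a·dt = (0.1440, 0.6200, -0.7560)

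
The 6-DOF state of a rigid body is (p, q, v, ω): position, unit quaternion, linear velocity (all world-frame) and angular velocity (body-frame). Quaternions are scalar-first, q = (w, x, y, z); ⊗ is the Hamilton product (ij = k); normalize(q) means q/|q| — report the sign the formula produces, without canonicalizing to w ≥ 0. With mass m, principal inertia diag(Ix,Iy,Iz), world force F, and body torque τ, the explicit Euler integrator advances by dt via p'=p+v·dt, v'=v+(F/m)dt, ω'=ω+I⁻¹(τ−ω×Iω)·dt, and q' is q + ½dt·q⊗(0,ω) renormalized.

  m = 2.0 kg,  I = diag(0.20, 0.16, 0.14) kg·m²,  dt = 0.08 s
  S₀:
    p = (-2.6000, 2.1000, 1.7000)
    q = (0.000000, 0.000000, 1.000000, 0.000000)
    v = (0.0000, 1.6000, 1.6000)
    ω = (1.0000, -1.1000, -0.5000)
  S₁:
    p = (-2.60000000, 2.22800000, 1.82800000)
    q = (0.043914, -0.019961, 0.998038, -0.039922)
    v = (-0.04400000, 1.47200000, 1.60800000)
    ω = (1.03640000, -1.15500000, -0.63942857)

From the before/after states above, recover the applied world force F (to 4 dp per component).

v₁ − v₀ = (-0.04400000, -0.12800000, 0.00800000)
applied force F = (-1.1000, -3.2000, 0.2000)

F = (-1.1000, -3.2000, 0.2000)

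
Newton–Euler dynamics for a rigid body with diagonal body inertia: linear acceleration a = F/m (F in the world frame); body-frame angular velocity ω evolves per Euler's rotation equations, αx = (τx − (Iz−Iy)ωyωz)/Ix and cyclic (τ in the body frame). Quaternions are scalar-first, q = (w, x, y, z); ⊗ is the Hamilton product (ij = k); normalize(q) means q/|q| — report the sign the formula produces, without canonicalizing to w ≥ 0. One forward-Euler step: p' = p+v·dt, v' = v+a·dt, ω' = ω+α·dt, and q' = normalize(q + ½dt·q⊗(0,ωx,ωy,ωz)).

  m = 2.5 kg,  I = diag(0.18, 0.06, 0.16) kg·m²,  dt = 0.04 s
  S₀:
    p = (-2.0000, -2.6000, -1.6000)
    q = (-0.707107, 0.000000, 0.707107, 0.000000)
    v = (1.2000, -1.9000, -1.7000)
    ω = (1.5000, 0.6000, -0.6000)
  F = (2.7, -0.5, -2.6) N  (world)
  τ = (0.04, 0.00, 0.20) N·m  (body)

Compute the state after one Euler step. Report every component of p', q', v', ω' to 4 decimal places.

p + v·dt = (-1.9520, -2.6760, -1.6680)
v + (F/m)dt = (1.2432, -1.9080, -1.7416)
ω×(Iω) gyroscopic = (-0.0360, -0.0180, -0.1080)
angular accel α = (0.4222, 0.3000, 1.9250)
new body rate ω' = (1.5169, 0.6120, -0.5230)
q⊗(0,ω) = (-0.4242642, -1.4849247, -0.4242642, -0.6363963)
updated quaternion q' = (-0.7152, -0.0297, 0.6982, -0.0127)

p' = (-1.9520, -2.6760, -1.6680)
q' = (-0.7152, -0.0297, 0.6982, -0.0127)
v' = (1.2432, -1.9080, -1.7416)
ω' = (1.5169, 0.6120, -0.5230)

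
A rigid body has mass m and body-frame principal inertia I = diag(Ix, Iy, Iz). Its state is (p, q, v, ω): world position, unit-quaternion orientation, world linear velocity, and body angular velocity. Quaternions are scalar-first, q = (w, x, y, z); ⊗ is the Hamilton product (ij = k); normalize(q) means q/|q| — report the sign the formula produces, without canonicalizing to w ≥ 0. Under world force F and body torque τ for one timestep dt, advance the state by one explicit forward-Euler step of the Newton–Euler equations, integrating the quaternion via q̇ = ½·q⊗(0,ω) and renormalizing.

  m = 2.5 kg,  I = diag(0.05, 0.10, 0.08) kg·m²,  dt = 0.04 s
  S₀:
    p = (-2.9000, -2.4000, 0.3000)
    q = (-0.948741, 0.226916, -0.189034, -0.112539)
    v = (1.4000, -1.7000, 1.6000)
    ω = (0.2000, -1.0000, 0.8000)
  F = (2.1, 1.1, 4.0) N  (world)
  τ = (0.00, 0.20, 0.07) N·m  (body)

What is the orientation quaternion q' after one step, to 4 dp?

q' = (-0.9513, 0.2178, -0.1741, -0.1315)

q⊗(0,ω) = (-0.1443860, -0.4535144, 0.7447004, -0.9481020)
q + ½dt·q⊗(0,ω), renormalized = (-0.9513, 0.2178, -0.1741, -0.1315)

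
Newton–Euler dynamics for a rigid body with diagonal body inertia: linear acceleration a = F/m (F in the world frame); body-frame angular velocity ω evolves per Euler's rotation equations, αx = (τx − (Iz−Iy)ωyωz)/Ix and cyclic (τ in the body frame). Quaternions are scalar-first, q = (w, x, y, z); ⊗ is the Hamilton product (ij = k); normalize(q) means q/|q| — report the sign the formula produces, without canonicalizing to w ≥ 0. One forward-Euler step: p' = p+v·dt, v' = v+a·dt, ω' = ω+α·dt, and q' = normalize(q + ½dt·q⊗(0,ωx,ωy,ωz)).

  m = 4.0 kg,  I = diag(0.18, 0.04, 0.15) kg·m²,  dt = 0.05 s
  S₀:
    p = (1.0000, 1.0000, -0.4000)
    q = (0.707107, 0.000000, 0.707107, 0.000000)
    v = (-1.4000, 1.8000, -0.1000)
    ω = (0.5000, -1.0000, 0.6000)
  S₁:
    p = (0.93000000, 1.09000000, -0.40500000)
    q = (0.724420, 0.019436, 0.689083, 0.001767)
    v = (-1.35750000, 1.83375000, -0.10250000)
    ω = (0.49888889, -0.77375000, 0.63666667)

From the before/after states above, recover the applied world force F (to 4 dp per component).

v₁ − v₀ = (0.04250000, 0.03375000, -0.00250000)
m·(v₁−v₀)/dt = (3.4000, 2.7000, -0.2000)

F = (3.4000, 2.7000, -0.2000)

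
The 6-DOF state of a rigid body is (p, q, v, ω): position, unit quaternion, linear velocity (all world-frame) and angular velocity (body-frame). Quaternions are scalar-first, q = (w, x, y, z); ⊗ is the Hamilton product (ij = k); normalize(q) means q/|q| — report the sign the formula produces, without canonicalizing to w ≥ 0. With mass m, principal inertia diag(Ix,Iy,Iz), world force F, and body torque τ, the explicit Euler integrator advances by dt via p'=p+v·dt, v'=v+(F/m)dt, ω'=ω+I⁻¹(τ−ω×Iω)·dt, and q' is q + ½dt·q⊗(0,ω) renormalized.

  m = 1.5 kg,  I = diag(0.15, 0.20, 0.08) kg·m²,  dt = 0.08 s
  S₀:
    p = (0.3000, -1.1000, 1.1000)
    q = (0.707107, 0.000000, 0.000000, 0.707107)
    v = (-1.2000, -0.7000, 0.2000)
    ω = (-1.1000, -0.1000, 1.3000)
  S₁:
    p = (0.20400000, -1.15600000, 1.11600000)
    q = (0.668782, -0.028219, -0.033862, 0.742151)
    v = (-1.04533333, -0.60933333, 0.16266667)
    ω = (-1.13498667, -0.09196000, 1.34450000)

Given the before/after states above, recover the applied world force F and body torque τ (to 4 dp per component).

F = (2.9000, 1.7000, -0.7000)
τ = (-0.0500, -0.0800, 0.0500)

Δω = ω₁−ω₀ = (-0.03498667, 0.00804000, 0.04450000)
precession coupling = (0.0156, -0.1001, 0.0055)
τ = I·(Δω/dt) + ω₀×(Iω₀) = (-0.0500, -0.0800, 0.0500)
v₁ − v₀ = (0.15466667, 0.09066667, -0.03733333)
F = m·Δv/dt = (2.9000, 1.7000, -0.7000)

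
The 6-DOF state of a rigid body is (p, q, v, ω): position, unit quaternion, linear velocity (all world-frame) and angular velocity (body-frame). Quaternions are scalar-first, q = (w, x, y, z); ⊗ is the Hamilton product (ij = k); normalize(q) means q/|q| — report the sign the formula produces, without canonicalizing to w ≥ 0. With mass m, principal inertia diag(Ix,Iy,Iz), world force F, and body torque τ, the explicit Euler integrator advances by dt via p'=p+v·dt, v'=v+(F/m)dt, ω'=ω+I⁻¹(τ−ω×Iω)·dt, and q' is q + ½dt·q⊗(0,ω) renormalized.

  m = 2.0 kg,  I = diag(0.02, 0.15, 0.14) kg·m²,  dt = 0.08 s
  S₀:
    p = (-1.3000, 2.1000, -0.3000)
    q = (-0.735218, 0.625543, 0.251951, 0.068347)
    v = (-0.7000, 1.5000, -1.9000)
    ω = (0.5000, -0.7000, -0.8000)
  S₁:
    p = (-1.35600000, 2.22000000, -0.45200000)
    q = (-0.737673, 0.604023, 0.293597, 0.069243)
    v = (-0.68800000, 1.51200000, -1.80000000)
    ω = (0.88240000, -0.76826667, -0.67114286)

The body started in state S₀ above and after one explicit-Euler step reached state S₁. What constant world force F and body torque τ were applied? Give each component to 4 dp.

Δv = v₁−v₀ = (0.01200000, 0.01200000, 0.10000000)
applied force F = (0.3000, 0.3000, 2.5000)
ω₁ − ω₀ = (0.38240000, -0.06826667, 0.12885714)
ω₀×(Iω₀) = (-0.0056, 0.0480, -0.0455)
applied torque τ = (0.0900, -0.0800, 0.1800)

F = (0.3000, 0.3000, 2.5000)
τ = (0.0900, -0.0800, 0.1800)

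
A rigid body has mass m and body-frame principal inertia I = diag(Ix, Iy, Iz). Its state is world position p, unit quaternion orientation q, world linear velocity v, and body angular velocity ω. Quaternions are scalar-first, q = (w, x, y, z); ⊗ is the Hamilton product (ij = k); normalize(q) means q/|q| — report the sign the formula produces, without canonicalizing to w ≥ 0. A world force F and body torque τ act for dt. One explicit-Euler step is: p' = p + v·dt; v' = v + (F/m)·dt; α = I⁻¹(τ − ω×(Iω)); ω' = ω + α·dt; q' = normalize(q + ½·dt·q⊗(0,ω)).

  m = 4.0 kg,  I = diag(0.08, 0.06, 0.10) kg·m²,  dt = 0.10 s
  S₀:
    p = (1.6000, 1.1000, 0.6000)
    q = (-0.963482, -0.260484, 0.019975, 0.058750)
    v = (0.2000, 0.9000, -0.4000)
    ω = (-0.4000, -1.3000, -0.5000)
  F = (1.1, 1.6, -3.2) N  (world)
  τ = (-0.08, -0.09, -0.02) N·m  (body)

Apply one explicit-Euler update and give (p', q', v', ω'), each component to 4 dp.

ω×(Iω) gyroscopic = (0.0260, -0.0040, -0.0104)
(τ − ω×Iω)/I = (-1.3250, -1.4333, -0.0960)
ω + α·dt = (-0.5325, -1.4433, -0.5096)
Hamilton product q⊗(0,ω) = (-0.0488511, 0.4517803, 1.0987846, 0.8283602)
updated quaternion q' = (-0.9634, -0.2373, 0.0747, 0.0999)
new position p' = (1.6200, 1.1900, 0.5600)
v' = v + a·dt = (0.2275, 0.9400, -0.4800)

p' = (1.6200, 1.1900, 0.5600)
q' = (-0.9634, -0.2373, 0.0747, 0.0999)
v' = (0.2275, 0.9400, -0.4800)
ω' = (-0.5325, -1.4433, -0.5096)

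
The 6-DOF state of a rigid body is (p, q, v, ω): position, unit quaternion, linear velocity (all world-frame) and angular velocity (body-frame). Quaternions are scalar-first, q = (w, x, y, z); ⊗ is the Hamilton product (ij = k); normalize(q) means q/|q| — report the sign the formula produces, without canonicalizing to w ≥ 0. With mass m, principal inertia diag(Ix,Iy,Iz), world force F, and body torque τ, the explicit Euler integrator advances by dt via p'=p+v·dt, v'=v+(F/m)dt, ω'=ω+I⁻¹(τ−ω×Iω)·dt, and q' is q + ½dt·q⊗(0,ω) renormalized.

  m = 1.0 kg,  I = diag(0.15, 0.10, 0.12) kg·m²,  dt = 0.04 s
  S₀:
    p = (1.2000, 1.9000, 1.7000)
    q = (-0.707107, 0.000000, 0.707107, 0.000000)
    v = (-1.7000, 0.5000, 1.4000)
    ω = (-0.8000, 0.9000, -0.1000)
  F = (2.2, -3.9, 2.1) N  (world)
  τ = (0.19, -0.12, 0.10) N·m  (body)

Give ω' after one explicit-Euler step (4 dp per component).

gyro term ω×Iω = (-0.0018, 0.0024, 0.0360)
α = I⁻¹(τ − ω×Iω) = (1.2787, -1.2240, 0.5333)
ω + α·dt = (-0.7489, 0.8510, -0.0787)

ω' = (-0.7489, 0.8510, -0.0787)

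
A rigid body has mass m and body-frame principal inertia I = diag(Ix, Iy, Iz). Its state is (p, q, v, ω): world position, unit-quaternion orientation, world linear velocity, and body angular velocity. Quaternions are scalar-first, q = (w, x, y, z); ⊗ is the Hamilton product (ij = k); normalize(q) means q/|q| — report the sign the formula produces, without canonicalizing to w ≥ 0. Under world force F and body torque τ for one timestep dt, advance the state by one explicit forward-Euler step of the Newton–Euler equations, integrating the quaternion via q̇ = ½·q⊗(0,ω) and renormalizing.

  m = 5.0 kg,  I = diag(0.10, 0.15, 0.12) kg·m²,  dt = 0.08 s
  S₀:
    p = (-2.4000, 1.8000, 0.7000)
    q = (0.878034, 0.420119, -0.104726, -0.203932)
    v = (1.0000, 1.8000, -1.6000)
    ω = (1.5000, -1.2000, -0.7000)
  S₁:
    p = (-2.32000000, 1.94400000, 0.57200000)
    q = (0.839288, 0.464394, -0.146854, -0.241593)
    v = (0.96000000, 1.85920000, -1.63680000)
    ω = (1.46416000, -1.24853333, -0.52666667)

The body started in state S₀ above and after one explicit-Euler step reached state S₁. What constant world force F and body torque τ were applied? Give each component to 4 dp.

Δv = v₁−v₀ = (-0.04000000, 0.05920000, -0.03680000)
m·(v₁−v₀)/dt = (-2.5000, 3.7000, -2.3000)
Δω = ω₁−ω₀ = (-0.03584000, -0.04853333, 0.17333333)
applied torque τ = (-0.0700, -0.0700, 0.1700)

F = (-2.5000, 3.7000, -2.3000)
τ = (-0.0700, -0.0700, 0.1700)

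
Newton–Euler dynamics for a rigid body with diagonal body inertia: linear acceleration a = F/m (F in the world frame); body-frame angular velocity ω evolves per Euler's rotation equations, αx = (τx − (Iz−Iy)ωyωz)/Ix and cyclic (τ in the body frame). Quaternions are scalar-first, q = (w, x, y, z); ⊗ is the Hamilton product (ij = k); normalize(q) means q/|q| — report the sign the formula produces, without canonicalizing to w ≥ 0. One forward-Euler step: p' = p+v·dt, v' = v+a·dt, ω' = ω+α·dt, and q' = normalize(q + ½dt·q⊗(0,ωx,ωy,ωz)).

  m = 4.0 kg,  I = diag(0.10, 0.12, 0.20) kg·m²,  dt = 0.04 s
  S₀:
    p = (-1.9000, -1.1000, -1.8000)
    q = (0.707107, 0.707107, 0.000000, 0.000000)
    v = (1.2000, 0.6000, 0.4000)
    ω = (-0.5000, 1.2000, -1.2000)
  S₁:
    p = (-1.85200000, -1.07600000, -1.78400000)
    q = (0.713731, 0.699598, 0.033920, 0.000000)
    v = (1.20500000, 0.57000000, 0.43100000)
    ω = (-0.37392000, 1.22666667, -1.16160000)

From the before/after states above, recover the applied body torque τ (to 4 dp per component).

rate change Δω = (0.12608000, 0.02666667, 0.03840000)
precession coupling = (-0.1152, -0.0600, -0.0120)
applied torque τ = (0.2000, 0.0200, 0.1800)

τ = (0.2000, 0.0200, 0.1800)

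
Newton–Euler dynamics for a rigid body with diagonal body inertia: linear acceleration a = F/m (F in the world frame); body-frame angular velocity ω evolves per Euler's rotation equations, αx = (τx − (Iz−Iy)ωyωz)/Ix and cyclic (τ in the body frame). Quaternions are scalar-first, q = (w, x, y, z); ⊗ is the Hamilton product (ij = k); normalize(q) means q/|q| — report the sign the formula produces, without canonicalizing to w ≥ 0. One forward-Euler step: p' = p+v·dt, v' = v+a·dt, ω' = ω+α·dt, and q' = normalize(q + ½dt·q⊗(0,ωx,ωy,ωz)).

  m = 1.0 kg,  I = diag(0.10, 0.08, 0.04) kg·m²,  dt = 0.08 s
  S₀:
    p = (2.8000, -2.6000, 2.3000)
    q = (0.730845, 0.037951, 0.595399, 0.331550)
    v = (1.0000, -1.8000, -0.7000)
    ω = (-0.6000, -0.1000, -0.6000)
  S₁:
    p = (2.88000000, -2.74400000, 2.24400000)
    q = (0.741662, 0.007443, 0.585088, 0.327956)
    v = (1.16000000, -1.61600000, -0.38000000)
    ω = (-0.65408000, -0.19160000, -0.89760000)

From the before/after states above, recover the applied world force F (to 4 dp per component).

velocity change Δv = (0.16000000, 0.18400000, 0.32000000)
F = m·Δv/dt = (2.0000, 2.3000, 4.0000)

F = (2.0000, 2.3000, 4.0000)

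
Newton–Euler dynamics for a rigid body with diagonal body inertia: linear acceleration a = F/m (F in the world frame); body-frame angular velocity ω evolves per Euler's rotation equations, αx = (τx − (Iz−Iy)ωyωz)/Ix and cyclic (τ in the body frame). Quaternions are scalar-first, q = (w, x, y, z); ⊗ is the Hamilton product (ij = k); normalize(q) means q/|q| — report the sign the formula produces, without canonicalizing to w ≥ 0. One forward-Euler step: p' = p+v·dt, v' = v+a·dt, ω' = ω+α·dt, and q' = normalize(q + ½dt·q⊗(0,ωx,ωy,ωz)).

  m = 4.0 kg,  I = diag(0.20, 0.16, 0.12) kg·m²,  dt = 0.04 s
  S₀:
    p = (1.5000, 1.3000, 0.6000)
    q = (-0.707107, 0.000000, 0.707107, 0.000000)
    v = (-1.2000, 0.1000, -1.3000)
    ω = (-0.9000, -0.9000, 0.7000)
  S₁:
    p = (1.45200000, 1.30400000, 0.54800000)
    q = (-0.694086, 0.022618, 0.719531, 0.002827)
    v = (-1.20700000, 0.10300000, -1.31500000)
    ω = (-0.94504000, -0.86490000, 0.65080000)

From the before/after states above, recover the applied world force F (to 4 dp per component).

v₁ − v₀ = (-0.00700000, 0.00300000, -0.01500000)
m·(v₁−v₀)/dt = (-0.7000, 0.3000, -1.5000)

F = (-0.7000, 0.3000, -1.5000)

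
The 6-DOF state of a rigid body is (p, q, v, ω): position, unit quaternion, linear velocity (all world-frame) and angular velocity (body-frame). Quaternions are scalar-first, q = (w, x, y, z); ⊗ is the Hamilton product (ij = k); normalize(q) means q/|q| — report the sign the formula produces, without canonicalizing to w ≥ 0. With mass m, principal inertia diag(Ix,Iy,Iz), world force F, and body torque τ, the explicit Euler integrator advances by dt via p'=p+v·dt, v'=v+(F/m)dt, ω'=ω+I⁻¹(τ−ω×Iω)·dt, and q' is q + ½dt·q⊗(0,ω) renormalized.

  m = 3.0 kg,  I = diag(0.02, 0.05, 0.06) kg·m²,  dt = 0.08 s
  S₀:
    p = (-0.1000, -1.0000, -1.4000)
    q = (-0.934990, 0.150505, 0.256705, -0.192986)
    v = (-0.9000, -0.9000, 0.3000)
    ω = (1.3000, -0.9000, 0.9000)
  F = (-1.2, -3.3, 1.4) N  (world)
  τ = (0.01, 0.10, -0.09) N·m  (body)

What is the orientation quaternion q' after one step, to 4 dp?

2q̇ = q⊗(0,ω) = (0.2090654, -1.1581399, 0.4551547, -1.3106620)
q + ½dt·q⊗(0,ω), renormalized = (-0.9242, 0.1039, 0.2742, -0.2448)

q' = (-0.9242, 0.1039, 0.2742, -0.2448)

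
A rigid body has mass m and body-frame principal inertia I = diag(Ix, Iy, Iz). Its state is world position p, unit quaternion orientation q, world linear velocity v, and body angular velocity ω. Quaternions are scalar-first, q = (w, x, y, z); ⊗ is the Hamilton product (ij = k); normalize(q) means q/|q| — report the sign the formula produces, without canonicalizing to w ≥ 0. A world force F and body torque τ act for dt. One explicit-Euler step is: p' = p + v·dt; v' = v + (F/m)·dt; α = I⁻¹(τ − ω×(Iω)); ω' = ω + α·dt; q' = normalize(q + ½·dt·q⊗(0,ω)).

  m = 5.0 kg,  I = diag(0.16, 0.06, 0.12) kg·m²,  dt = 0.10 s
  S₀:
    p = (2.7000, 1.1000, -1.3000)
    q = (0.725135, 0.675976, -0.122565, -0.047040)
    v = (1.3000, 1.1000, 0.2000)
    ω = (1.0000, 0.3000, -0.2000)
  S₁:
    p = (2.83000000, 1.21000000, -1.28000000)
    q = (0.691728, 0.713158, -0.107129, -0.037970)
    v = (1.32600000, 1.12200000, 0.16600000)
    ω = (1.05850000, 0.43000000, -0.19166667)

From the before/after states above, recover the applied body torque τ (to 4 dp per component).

τ = (0.0900, 0.0700, -0.0200)

rate change Δω = (0.05850000, 0.13000000, 0.00833333)
precession coupling = (-0.0036, -0.0080, -0.0300)
applied torque τ = (0.0900, 0.0700, -0.0200)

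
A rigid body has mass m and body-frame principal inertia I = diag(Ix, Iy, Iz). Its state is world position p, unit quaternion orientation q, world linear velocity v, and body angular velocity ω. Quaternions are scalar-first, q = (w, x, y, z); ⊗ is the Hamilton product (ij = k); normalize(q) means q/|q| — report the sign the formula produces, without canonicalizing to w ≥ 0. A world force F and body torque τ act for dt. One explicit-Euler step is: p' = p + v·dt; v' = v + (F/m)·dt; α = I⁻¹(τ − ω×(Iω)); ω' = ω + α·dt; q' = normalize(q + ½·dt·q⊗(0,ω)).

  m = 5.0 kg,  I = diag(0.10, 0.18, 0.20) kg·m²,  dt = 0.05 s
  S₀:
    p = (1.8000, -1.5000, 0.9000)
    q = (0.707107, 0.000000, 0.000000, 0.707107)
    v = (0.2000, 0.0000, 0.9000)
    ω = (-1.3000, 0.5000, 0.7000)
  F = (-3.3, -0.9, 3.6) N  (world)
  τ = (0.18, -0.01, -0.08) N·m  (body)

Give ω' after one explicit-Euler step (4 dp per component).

(τ − ω×Iω)/I = (1.7300, -0.5611, -0.1400)
ω + α·dt = (-1.2135, 0.4719, 0.6930)

ω' = (-1.2135, 0.4719, 0.6930)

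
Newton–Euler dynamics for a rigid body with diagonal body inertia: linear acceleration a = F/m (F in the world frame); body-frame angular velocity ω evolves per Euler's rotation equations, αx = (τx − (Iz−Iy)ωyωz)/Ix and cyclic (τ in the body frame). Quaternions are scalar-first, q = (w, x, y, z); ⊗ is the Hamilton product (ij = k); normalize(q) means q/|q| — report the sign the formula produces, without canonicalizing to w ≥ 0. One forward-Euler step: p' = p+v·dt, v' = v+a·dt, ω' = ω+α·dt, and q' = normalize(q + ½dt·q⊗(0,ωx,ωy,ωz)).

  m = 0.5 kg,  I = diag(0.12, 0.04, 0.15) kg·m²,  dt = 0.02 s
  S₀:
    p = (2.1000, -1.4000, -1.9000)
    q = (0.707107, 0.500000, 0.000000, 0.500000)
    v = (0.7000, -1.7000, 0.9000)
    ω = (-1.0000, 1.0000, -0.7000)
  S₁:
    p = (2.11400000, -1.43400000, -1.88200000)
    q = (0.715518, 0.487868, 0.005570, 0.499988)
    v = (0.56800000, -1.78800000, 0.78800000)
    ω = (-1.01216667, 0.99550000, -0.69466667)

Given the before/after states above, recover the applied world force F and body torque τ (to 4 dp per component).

F = (-3.3000, -2.2000, -2.8000)
τ = (-0.1500, -0.0300, 0.1200)

v₁ − v₀ = (-0.13200000, -0.08800000, -0.11200000)
applied force F = (-3.3000, -2.2000, -2.8000)
ω₁ − ω₀ = (-0.01216667, -0.00450000, 0.00533333)
gyro term ω₀×Iω₀ = (-0.0770, -0.0210, 0.0800)
τ = I·(Δω/dt) + ω₀×(Iω₀) = (-0.1500, -0.0300, 0.1200)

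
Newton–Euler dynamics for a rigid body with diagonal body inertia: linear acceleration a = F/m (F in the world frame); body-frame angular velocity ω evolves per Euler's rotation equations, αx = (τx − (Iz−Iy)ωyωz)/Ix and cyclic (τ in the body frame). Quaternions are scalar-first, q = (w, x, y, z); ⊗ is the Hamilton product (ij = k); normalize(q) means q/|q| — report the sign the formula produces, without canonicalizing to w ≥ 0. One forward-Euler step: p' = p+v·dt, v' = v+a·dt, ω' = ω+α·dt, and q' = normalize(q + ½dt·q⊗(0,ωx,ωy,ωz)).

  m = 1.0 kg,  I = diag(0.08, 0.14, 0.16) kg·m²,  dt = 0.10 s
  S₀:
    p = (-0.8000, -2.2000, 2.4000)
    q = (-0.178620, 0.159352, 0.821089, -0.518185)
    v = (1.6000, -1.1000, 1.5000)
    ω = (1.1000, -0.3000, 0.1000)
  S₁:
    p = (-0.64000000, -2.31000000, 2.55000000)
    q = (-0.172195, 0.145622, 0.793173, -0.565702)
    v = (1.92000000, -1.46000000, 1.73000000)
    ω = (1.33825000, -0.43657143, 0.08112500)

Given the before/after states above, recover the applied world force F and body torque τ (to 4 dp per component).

v₁ − v₀ = (0.32000000, -0.36000000, 0.23000000)
F = m·Δv/dt = (3.2000, -3.6000, 2.3000)
Δω = ω₁−ω₀ = (0.23825000, -0.13657143, -0.01887500)
τ = I·(Δω/dt) + ω₀×(Iω₀) = (0.1900, -0.2000, -0.0500)

F = (3.2000, -3.6000, 2.3000)
τ = (0.1900, -0.2000, -0.0500)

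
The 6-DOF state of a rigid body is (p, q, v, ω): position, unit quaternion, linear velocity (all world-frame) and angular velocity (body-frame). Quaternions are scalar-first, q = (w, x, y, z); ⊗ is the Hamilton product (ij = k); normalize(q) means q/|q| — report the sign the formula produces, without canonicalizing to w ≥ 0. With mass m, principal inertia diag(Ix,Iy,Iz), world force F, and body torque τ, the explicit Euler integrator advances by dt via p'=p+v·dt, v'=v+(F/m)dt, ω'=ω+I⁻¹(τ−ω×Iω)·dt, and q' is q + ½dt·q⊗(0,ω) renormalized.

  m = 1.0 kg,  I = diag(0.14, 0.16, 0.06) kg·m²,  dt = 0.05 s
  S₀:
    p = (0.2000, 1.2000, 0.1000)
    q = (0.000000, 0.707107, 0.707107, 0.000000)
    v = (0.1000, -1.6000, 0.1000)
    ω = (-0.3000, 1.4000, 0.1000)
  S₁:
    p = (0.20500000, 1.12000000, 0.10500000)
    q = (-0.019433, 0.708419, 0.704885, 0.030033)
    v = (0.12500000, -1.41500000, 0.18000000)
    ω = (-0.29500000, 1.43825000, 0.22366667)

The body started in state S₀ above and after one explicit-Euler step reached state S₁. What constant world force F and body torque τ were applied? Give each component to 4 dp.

F = (0.5000, 3.7000, 1.6000)
τ = (0.0000, 0.1200, 0.1400)

v₁ − v₀ = (0.02500000, 0.18500000, 0.08000000)
F = m·Δv/dt = (0.5000, 3.7000, 1.6000)
rate change Δω = (0.00500000, 0.03825000, 0.12366667)
gyro term ω₀×Iω₀ = (-0.0140, -0.0024, -0.0084)
I·α + gyro = (0.0000, 0.1200, 0.1400)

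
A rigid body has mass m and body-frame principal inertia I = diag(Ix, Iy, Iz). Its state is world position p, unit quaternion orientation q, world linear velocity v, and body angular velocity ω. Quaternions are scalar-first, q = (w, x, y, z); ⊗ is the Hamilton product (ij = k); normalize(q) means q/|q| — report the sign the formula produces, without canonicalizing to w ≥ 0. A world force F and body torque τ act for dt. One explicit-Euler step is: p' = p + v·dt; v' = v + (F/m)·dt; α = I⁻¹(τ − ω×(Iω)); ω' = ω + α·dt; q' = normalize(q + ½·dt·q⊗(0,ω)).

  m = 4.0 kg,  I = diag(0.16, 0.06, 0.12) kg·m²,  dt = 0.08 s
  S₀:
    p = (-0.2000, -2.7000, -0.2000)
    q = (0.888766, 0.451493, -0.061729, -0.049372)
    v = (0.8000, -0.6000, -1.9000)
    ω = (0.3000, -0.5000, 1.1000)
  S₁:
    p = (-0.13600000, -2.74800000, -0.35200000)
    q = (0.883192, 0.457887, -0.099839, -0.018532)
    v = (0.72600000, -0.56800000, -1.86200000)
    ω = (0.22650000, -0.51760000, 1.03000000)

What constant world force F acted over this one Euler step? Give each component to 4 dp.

F = (-3.7000, 1.6000, 1.9000)

v₁ − v₀ = (-0.07400000, 0.03200000, 0.03800000)
m·(v₁−v₀)/dt = (-3.7000, 1.6000, 1.9000)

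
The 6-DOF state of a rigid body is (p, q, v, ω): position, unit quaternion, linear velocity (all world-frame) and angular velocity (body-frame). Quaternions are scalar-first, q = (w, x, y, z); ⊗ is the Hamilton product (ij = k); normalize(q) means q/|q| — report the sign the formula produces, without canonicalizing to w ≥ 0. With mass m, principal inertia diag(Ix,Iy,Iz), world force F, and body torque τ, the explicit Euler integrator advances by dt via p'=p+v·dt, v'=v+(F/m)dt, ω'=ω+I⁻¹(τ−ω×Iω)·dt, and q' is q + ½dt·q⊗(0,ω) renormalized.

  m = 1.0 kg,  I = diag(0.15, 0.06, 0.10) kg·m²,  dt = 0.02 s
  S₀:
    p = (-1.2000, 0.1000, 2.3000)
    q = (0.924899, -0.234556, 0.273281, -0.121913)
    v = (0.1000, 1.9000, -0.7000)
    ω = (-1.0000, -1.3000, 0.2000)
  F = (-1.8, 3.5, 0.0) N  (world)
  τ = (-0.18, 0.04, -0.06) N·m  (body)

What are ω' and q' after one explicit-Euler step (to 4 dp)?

gyro term ω×Iω = (-0.0104, -0.0100, -0.1170)
angular accel α = (-1.1307, 0.8333, 0.5700)
new body rate ω' = (-1.0226, -1.2833, 0.2114)
q⊗(0,ω) = (0.1450919, -1.0287297, -1.0335445, 0.7631836)
q + ½dt·q⊗(0,ω), renormalized = (0.9262, -0.2448, 0.2629, -0.1143)

ω' = (-1.0226, -1.2833, 0.2114)
q' = (0.9262, -0.2448, 0.2629, -0.1143)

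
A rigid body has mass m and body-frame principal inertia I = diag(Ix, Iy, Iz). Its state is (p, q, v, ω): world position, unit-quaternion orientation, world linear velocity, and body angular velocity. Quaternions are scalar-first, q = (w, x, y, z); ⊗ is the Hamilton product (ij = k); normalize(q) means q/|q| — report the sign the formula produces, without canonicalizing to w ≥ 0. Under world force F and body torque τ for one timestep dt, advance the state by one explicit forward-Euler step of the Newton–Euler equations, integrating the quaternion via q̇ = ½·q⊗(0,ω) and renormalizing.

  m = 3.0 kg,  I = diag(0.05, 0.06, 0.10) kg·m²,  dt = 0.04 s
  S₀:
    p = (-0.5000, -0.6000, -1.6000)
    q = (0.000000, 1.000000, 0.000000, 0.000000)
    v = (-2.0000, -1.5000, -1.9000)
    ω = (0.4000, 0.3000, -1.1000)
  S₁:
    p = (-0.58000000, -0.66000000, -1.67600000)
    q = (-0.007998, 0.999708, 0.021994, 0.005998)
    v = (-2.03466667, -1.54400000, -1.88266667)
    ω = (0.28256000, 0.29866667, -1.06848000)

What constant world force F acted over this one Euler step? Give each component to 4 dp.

Δv = v₁−v₀ = (-0.03466667, -0.04400000, 0.01733333)
F = m·Δv/dt = (-2.6000, -3.3000, 1.3000)

F = (-2.6000, -3.3000, 1.3000)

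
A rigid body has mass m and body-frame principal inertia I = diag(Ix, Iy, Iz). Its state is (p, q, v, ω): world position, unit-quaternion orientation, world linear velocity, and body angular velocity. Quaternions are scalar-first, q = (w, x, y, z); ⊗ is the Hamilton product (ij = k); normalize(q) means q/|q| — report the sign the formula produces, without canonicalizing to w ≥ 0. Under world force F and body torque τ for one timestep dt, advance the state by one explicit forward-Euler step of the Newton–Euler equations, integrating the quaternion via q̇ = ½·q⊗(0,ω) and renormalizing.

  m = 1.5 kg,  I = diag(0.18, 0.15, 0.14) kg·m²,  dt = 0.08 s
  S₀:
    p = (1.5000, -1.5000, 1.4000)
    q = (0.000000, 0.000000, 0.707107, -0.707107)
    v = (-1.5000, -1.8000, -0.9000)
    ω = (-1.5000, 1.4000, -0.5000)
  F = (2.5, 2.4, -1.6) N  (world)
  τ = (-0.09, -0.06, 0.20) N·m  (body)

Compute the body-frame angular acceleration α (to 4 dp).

α = (-0.5389, -0.6000, 0.9786)

precession coupling ω×(Iω) = (0.0070, 0.0300, 0.0630)
angular accel α = (-0.5389, -0.6000, 0.9786)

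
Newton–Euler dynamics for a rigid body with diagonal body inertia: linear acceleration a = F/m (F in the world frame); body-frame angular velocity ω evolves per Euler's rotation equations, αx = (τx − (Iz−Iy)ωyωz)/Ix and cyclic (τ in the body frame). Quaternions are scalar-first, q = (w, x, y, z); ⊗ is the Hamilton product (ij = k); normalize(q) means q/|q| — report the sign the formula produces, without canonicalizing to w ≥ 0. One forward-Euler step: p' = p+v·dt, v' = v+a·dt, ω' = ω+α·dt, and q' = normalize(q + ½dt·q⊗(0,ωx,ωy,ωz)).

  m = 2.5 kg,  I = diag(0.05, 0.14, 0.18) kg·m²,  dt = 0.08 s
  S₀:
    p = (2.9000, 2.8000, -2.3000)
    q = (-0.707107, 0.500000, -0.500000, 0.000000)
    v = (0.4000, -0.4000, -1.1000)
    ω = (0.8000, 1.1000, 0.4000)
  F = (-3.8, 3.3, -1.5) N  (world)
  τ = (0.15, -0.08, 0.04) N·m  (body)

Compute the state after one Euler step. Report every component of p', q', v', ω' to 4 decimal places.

p' = p + v·dt = (2.9320, 2.7680, -2.3880)
v + (F/m)dt = (0.2784, -0.2944, -1.1480)
angular accel α = (2.6480, -0.2743, -0.2178)
ω + α·dt = (1.0118, 1.0781, 0.3826)
Hamilton product q⊗(0,ω) = (0.1500000, -0.7656856, -0.9778177, 0.6671572)
q' = normalize(q + ½dt·q⊗(0,ω)) = (-0.7000, 0.4686, -0.5382, 0.0266)

p' = (2.9320, 2.7680, -2.3880)
q' = (-0.7000, 0.4686, -0.5382, 0.0266)
v' = (0.2784, -0.2944, -1.1480)
ω' = (1.0118, 1.0781, 0.3826)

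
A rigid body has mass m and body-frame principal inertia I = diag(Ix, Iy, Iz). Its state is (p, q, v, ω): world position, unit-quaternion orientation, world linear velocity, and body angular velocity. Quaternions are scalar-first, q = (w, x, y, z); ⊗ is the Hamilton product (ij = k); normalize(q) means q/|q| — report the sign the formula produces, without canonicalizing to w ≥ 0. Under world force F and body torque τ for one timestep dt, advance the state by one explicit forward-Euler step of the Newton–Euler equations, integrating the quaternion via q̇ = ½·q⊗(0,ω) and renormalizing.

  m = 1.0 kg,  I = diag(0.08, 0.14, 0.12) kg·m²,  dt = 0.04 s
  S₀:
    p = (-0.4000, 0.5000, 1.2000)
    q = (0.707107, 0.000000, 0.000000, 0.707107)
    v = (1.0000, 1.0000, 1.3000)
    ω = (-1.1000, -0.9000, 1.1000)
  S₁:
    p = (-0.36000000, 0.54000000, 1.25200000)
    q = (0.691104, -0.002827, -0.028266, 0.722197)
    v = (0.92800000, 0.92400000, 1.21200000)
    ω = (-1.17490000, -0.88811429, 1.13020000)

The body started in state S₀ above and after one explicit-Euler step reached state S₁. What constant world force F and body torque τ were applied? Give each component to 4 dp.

F = (-1.8000, -1.9000, -2.2000)
τ = (-0.1300, 0.0900, 0.1500)

ω₁ − ω₀ = (-0.07490000, 0.01188571, 0.03020000)
applied torque τ = (-0.1300, 0.0900, 0.1500)
velocity change Δv = (-0.07200000, -0.07600000, -0.08800000)
F = m·Δv/dt = (-1.8000, -1.9000, -2.2000)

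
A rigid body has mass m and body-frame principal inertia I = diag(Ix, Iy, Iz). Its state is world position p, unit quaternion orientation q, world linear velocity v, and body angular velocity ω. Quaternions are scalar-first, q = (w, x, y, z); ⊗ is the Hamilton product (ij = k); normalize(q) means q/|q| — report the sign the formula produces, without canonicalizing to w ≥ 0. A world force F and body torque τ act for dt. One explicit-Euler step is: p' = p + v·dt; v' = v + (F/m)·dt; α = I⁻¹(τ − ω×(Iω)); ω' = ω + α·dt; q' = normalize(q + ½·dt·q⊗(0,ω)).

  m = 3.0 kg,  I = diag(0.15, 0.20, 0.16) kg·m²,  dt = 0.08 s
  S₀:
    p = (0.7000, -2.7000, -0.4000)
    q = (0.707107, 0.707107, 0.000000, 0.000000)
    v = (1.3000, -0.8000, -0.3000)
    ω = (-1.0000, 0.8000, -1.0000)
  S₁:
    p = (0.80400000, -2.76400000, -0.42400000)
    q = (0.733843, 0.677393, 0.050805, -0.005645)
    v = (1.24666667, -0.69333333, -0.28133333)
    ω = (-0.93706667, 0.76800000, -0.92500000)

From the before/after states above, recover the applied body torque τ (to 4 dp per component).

τ = (0.1500, -0.0900, 0.1100)

Δω = ω₁−ω₀ = (0.06293333, -0.03200000, 0.07500000)
gyro term ω₀×Iω₀ = (0.0320, -0.0100, -0.0400)
τ = I·(Δω/dt) + ω₀×(Iω₀) = (0.1500, -0.0900, 0.1100)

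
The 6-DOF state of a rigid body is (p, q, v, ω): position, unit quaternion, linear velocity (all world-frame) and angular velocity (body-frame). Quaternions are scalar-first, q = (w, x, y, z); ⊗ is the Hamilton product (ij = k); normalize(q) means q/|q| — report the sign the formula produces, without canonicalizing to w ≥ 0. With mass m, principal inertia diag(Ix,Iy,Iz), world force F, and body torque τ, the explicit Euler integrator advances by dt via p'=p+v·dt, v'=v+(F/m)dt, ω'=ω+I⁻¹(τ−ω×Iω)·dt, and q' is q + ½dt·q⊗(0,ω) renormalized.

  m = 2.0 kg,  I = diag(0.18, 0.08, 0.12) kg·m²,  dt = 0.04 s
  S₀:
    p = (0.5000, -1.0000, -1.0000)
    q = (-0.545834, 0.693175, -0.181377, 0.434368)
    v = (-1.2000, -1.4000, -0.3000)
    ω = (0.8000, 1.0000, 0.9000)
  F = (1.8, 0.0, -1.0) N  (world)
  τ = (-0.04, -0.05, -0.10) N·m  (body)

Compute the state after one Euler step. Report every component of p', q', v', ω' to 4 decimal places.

p' = (0.4520, -1.0560, -1.0120)
q' = (-0.5608, 0.6722, -0.1977, 0.4411)
v' = (-1.1640, -1.4000, -0.3200)
ω' = (0.7831, 0.9534, 0.8933)

a = F/m = (0.9000, 0.0000, -0.5000)
p' = p + v·dt = (0.4520, -1.0560, -1.0120)
v + (F/m)dt = (-1.1640, -1.4000, -0.3200)
gyro term ω×Iω = (0.0360, 0.0432, -0.0800)
angular accel α = (-0.4222, -1.1650, -0.1667)
new body rate ω' = (0.7831, 0.9534, 0.8933)
q⊗(0,ω) = (-0.7640942, -1.0342745, -0.8221971, 0.3470260)
q' = normalize(q + ½dt·q⊗(0,ω)) = (-0.5608, 0.6722, -0.1977, 0.4411)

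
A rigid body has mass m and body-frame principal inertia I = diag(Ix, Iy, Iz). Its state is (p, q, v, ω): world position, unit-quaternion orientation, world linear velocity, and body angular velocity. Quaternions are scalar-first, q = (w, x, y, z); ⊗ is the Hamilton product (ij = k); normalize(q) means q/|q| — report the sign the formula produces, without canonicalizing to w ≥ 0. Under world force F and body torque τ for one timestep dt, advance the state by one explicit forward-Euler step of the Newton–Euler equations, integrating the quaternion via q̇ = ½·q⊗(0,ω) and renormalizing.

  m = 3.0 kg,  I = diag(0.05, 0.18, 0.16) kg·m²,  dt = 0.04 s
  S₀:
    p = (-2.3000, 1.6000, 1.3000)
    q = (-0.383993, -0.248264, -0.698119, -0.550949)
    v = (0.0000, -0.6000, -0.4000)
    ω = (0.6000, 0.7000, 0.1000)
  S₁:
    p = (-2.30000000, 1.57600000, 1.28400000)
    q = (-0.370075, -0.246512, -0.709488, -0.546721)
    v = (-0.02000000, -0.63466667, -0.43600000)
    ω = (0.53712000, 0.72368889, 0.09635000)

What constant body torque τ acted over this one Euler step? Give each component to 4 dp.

τ = (-0.0800, 0.1000, 0.0400)

ω₁ − ω₀ = (-0.06288000, 0.02368889, -0.00365000)
gyro term ω₀×Iω₀ = (-0.0014, -0.0066, 0.0546)
applied torque τ = (-0.0800, 0.1000, 0.0400)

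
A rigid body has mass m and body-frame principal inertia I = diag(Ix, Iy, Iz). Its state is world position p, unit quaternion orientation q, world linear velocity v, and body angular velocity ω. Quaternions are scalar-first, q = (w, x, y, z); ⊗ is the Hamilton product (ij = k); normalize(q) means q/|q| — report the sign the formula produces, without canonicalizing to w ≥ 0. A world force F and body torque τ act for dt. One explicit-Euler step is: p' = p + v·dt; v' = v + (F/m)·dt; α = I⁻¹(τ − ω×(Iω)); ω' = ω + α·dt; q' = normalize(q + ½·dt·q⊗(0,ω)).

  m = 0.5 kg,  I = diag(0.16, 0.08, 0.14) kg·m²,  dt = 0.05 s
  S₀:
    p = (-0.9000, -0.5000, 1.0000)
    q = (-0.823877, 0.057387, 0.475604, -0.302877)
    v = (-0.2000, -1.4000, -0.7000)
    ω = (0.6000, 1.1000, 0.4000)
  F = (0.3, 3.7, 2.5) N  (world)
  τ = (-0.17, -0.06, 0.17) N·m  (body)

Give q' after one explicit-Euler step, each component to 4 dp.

q' = (-0.8343, 0.0581, 0.4476, -0.3165)

2q̇ = q⊗(0,ω) = (-0.4364458, 0.0290801, -1.1109457, -0.5517875)
q + ½dt·q⊗(0,ω), renormalized = (-0.8343, 0.0581, 0.4476, -0.3165)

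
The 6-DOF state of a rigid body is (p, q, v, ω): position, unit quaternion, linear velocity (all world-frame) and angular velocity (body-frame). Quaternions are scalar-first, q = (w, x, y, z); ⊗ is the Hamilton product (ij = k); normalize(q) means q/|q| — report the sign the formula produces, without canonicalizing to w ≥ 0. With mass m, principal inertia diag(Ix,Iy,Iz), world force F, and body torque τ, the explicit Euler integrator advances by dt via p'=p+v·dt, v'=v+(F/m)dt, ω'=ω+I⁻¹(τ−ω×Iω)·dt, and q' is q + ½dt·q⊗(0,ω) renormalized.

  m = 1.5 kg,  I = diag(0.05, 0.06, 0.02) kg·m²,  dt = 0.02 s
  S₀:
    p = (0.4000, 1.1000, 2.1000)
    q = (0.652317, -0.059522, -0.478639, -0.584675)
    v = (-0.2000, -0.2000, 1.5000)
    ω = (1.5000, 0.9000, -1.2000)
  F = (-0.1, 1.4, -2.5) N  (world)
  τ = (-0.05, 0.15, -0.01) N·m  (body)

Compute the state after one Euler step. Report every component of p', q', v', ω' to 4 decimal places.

p' = (0.3960, 1.0960, 2.1300)
q' = (0.6504, -0.0387, -0.4821, -0.5857)
v' = (-0.2013, -0.1813, 1.4667)
ω' = (1.4627, 0.9680, -1.2235)

gyro term ω×Iω = (0.0432, -0.0540, 0.0135)
(τ − ω×Iω)/I = (-1.8640, 3.4000, -1.1750)
ω' = ω + α·dt = (1.4627, 0.9680, -1.2235)
q⊗(0,ω) = (-0.1815519, 2.0790498, -0.3613536, -0.1183917)
q + ½dt·q⊗(0,ω), renormalized = (0.6504, -0.0387, -0.4821, -0.5857)
new position p' = (0.3960, 1.0960, 2.1300)
v + (F/m)dt = (-0.2013, -0.1813, 1.4667)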